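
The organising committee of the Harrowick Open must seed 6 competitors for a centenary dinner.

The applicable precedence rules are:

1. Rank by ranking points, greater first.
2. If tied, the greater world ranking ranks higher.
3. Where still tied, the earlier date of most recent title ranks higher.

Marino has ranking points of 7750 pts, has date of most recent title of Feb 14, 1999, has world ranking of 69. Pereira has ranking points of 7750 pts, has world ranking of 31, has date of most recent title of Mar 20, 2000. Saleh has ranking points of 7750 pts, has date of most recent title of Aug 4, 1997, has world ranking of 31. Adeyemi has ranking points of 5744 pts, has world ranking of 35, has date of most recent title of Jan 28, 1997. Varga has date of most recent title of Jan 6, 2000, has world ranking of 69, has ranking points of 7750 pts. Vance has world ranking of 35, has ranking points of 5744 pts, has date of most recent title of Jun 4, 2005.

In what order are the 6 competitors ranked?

Marino, Varga, Saleh, Pereira, Adeyemi, Vance

By ranking points (higher first): Marino, Varga, Saleh and Pereira (each 7750 pts); then Adeyemi and Vance (both 5744 pts).
Among Marino, Varga, Saleh and Pereira, by world ranking (higher first): Marino and Varga (69) before Saleh and Pereira (31).
Among Marino and Varga, by date of most recent title (earlier first): Marino (Feb 14, 1999) before Varga (Jan 6, 2000).
Among Saleh and Pereira, by date of most recent title (earlier first): Saleh (Aug 4, 1997) before Pereira (Mar 20, 2000).
Adeyemi and Vance both have world ranking 35, so the next rule applies.
Among Adeyemi and Vance, by date of most recent title (earlier first): Adeyemi (Jan 28, 1997) before Vance (Jun 4, 2005).
Full order: Marino, Varga, Saleh, Pereira, Adeyemi, Vance.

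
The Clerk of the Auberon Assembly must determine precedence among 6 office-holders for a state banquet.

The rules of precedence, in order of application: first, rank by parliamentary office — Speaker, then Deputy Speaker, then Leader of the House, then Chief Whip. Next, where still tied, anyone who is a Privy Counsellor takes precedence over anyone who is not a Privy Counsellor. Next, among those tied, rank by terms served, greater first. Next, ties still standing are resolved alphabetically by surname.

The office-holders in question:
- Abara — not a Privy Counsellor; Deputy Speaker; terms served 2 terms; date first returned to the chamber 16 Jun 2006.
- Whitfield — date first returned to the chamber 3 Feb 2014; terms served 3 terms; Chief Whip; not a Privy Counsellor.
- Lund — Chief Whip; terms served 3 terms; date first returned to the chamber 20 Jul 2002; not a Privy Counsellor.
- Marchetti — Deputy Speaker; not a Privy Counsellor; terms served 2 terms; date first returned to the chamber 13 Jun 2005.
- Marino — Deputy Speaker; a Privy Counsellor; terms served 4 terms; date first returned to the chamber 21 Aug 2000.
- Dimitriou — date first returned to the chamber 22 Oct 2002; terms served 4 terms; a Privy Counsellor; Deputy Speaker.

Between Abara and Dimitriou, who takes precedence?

Dimitriou

By parliamentary office: Dimitriou, Marino, Abara and Marchetti (Deputy Speaker); then Lund and Whitfield (Chief Whip).
Among Dimitriou, Marino, Abara and Marchetti, a Privy Counsellor before not a Privy Counsellor: Dimitriou and Marino (a Privy Counsellor) before Abara and Marchetti (not a Privy Counsellor).
Dimitriou and Marino both have terms served 4 terms, so the next rule applies.
Among Dimitriou and Marino, alphabetically by surname: Dimitriou before Marino.
Abara and Marchetti both have terms served 2 terms, so the next rule applies.
Among Abara and Marchetti, alphabetically by surname: Abara before Marchetti.
Lund and Whitfield are each not a Privy Counsellor, so the next rule applies.
Lund and Whitfield both have terms served 3 terms, so the next rule applies.
Among Lund and Whitfield, alphabetically by surname: Lund before Whitfield.
So Dimitriou takes precedence.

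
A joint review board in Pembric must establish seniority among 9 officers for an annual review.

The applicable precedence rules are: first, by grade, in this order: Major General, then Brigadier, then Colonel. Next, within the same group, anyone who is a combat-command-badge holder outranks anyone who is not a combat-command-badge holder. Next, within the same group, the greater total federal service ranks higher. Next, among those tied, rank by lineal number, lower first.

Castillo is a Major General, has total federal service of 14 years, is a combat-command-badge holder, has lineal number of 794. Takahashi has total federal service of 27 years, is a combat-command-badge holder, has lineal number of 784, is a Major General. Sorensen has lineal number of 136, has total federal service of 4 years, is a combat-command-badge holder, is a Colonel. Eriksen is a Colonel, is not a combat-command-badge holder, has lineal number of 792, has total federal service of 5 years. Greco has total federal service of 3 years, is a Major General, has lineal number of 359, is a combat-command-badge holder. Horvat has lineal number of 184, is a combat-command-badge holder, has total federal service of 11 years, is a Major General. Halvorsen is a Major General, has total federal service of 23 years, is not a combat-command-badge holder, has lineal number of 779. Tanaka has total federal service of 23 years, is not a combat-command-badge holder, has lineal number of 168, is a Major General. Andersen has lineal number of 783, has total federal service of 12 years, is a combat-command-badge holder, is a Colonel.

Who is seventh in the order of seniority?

By grade: Takahashi, Castillo, Horvat, Greco, Tanaka and Halvorsen (Major General); then Andersen, Sorensen and Eriksen (Colonel).
Among Takahashi, Castillo, Horvat, Greco, Tanaka and Halvorsen, a combat-command-badge holder before not a combat-command-badge holder: Takahashi, Castillo, Horvat and Greco (a combat-command-badge holder) before Tanaka and Halvorsen (not a combat-command-badge holder).
Among Takahashi, Castillo, Horvat and Greco, by total federal service (higher first): Takahashi (27 years) before Castillo (14 years) before Horvat (11 years) before Greco (3 years).
Tanaka and Halvorsen both have total federal service 23 years, so the next rule applies.
Among Tanaka and Halvorsen, by lineal number (lower first): Tanaka (168) before Halvorsen (779).
Among Andersen, Sorensen and Eriksen, a combat-command-badge holder before not a combat-command-badge holder: Andersen and Sorensen (a combat-command-badge holder) before Eriksen (not a combat-command-badge holder).
Among Andersen and Sorensen, by total federal service (higher first): Andersen (12 years) before Sorensen (4 years).
Order: Takahashi, Castillo, Horvat, Greco, Tanaka, Halvorsen, Andersen, Sorensen, Eriksen.

Andersen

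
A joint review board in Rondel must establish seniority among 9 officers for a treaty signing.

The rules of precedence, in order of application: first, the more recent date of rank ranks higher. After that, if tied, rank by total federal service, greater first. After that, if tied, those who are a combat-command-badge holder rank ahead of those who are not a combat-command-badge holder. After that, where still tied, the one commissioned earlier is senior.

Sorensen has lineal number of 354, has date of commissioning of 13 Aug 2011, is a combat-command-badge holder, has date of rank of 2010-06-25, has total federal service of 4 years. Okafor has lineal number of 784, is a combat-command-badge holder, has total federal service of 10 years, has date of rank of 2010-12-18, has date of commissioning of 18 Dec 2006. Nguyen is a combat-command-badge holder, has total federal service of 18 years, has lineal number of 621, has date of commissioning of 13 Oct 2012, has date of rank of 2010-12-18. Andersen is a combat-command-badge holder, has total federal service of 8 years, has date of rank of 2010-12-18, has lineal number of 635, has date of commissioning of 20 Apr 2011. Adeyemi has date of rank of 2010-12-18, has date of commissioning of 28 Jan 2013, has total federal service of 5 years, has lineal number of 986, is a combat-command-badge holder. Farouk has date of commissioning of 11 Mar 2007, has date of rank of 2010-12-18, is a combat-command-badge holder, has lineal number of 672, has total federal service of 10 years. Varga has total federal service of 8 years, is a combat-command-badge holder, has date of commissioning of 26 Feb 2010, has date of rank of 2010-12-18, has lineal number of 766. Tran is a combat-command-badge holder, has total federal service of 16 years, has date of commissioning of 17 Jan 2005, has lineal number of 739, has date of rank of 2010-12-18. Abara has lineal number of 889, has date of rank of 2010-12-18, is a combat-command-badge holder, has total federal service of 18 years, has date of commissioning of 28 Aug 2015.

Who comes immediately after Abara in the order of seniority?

Tran

By date of rank (later first): Nguyen, Abara, Tran, Okafor, Farouk, Varga, Andersen and Adeyemi (each 2010-12-18); then Sorensen (2010-06-25).
Among Nguyen, Abara, Tran, Okafor, Farouk, Varga, Andersen and Adeyemi, by total federal service (higher first): Nguyen and Abara (18 years) before Tran (16 years) before Okafor and Farouk (10 years) before Varga and Andersen (8 years) before Adeyemi (5 years).
Nguyen and Abara are each a combat-command-badge holder, so the next rule applies.
Among Nguyen and Abara, by date of commissioning (earlier first): Nguyen (13 Oct 2012) before Abara (28 Aug 2015).
Okafor and Farouk are each a combat-command-badge holder, so the next rule applies.
Among Okafor and Farouk, by date of commissioning (earlier first): Okafor (18 Dec 2006) before Farouk (11 Mar 2007).
Varga and Andersen are each a combat-command-badge holder, so the next rule applies.
Among Varga and Andersen, by date of commissioning (earlier first): Varga (26 Feb 2010) before Andersen (20 Apr 2011).
Order: Nguyen, Abara, Tran, Okafor, Farouk, Varga, Andersen, Adeyemi, Sorensen.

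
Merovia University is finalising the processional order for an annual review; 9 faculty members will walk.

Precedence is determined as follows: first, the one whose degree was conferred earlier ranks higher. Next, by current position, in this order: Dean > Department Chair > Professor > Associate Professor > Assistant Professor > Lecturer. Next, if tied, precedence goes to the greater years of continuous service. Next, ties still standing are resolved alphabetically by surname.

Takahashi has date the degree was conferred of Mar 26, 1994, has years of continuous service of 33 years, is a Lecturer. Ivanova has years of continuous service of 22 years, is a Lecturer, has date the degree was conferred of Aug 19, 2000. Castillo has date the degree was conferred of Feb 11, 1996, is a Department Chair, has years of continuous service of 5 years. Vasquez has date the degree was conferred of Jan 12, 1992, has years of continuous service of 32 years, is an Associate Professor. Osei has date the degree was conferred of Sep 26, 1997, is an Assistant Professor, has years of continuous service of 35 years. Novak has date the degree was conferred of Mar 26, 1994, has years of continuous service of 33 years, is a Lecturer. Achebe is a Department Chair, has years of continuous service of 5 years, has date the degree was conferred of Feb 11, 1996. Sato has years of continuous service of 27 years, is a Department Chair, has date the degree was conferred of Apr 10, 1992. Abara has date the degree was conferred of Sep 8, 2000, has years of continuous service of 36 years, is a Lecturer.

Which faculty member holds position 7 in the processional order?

By date the degree was conferred (earlier first): Vasquez (Jan 12, 1992); then Sato (Apr 10, 1992); then Novak and Takahashi (both Mar 26, 1994); then Achebe and Castillo (both Feb 11, 1996); then Osei (Sep 26, 1997); then Ivanova (Aug 19, 2000); then Abara (Sep 8, 2000).
Novak and Takahashi are each Lecturer, so the next rule applies.
Novak and Takahashi both have years of continuous service 33 years, so the next rule applies.
Among Novak and Takahashi, alphabetically by surname: Novak before Takahashi.
Achebe and Castillo are each Department Chair, so the next rule applies.
Achebe and Castillo both have years of continuous service 5 years, so the next rule applies.
Among Achebe and Castillo, alphabetically by surname: Achebe before Castillo.
Order: Vasquez, Sato, Novak, Takahashi, Achebe, Castillo, Osei, Ivanova, Abara.

Osei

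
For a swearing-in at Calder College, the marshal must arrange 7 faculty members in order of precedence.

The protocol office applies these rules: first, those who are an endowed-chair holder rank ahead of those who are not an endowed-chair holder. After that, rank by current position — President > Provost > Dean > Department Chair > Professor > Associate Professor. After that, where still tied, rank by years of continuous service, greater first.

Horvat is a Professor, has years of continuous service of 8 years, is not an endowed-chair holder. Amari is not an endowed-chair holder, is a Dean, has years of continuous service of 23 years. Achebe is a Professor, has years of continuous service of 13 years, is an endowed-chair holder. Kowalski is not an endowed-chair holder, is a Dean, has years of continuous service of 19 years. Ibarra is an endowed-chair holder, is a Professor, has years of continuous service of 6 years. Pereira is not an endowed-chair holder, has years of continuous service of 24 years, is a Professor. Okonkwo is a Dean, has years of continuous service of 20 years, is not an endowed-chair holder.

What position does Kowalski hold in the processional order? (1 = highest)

5

By the first rule: Achebe and Ibarra (both an endowed-chair holder); then Amari, Okonkwo, Kowalski, Pereira and Horvat (each not an endowed-chair holder).
Achebe and Ibarra are each Professor, so the next rule applies.
Among Achebe and Ibarra, by years of continuous service (higher first): Achebe (13 years) before Ibarra (6 years).
Among Amari, Okonkwo, Kowalski, Pereira and Horvat, by current position: Amari, Okonkwo and Kowalski (Dean) before Pereira and Horvat (Professor).
Among Amari, Okonkwo and Kowalski, by years of continuous service (higher first): Amari (23 years) before Okonkwo (20 years) before Kowalski (19 years).
Among Pereira and Horvat, by years of continuous service (higher first): Pereira (24 years) before Horvat (8 years).
Order: Achebe, Ibarra, Amari, Okonkwo, Kowalski, Pereira, Horvat. So position 5.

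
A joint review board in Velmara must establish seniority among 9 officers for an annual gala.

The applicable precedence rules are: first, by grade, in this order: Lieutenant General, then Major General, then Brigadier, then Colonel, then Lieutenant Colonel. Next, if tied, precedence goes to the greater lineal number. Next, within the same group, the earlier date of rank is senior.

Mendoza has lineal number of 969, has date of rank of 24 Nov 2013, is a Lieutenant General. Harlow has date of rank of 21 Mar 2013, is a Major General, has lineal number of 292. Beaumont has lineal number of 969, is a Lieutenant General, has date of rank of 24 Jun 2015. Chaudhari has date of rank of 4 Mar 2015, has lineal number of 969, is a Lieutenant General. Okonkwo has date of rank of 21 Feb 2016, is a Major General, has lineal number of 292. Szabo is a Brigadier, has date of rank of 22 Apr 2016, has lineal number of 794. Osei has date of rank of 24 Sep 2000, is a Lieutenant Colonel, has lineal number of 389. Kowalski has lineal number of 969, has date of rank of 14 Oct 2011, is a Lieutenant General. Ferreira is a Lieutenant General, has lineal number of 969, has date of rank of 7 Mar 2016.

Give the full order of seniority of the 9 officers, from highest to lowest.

Kowalski, Mendoza, Chaudhari, Beaumont, Ferreira, Harlow, Okonkwo, Szabo, Osei

By grade: Kowalski, Mendoza, Chaudhari, Beaumont and Ferreira (Lieutenant General); then Harlow and Okonkwo (Major General); then Szabo (Brigadier); then Osei (Lieutenant Colonel).
Kowalski, Mendoza, Chaudhari, Beaumont and Ferreira all have lineal number 969, so the next rule applies.
Among Kowalski, Mendoza, Chaudhari, Beaumont and Ferreira, by date of rank (earlier first): Kowalski (14 Oct 2011) before Mendoza (24 Nov 2013) before Chaudhari (4 Mar 2015) before Beaumont (24 Jun 2015) before Ferreira (7 Mar 2016).
Harlow and Okonkwo both have lineal number 292, so the next rule applies.
Among Harlow and Okonkwo, by date of rank (earlier first): Harlow (21 Mar 2013) before Okonkwo (21 Feb 2016).
Full order: Kowalski, Mendoza, Chaudhari, Beaumont, Ferreira, Harlow, Okonkwo, Szabo, Osei.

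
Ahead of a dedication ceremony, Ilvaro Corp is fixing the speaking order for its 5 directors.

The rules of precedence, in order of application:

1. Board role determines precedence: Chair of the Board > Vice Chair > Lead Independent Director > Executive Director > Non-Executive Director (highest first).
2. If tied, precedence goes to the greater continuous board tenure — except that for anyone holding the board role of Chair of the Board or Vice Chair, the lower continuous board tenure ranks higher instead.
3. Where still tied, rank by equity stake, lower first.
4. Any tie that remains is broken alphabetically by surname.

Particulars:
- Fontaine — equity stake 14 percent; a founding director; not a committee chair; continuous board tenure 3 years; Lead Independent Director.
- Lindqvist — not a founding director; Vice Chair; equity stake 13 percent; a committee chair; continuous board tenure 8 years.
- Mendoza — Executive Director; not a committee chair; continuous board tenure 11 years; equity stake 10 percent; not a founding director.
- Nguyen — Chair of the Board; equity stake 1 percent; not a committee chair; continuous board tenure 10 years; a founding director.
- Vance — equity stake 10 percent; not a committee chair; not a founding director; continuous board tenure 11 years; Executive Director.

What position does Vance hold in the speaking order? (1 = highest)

By board role: Nguyen (Chair of the Board); then Lindqvist (Vice Chair); then Fontaine (Lead Independent Director); then Mendoza and Vance (Executive Director).
Mendoza and Vance both have continuous board tenure 11 years, so the next rule applies.
Mendoza and Vance both have equity stake 10 percent, so the next rule applies.
Among Mendoza and Vance, alphabetically by surname: Mendoza before Vance.
Order: Nguyen, Lindqvist, Fontaine, Mendoza, Vance. So position 5.

5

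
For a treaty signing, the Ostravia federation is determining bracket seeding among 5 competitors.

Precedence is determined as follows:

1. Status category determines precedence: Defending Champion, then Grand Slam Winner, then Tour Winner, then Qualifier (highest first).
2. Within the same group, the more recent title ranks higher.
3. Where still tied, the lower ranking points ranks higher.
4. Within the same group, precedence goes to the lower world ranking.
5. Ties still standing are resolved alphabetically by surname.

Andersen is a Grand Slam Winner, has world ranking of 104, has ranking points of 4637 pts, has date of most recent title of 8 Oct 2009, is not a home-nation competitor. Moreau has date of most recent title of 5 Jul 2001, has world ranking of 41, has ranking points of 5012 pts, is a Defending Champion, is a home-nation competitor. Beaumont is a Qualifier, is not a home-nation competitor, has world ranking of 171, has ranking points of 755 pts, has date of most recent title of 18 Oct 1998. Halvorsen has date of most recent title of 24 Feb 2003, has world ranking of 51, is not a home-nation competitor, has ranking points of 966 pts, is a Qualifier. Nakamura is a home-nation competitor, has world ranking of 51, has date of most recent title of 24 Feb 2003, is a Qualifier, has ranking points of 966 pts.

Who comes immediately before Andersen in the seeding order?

Moreau

By status category: Moreau (Defending Champion); then Andersen (Grand Slam Winner); then Halvorsen, Nakamura and Beaumont (Qualifier).
Among Halvorsen, Nakamura and Beaumont, by date of most recent title (later first): Halvorsen and Nakamura (24 Feb 2003) before Beaumont (18 Oct 1998).
Halvorsen and Nakamura both have ranking points 966 pts, so the next rule applies.
Halvorsen and Nakamura both have world ranking 51, so the next rule applies.
Among Halvorsen and Nakamura, alphabetically by surname: Halvorsen before Nakamura.
Order: Moreau, Andersen, Halvorsen, Nakamura, Beaumont.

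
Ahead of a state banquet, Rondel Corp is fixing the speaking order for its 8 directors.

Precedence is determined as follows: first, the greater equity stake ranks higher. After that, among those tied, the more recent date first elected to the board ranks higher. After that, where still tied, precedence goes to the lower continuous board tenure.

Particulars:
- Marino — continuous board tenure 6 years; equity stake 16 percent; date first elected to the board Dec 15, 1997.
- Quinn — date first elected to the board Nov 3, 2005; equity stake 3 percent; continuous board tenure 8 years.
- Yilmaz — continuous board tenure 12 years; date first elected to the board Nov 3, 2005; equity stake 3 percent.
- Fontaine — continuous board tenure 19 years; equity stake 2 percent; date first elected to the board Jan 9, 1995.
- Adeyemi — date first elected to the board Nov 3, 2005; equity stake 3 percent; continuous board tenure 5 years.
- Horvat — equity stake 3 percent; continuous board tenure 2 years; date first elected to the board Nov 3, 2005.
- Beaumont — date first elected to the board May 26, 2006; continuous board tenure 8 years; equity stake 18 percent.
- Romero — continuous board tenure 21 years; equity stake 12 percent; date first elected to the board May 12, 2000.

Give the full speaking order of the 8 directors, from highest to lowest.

Beaumont, Marino, Romero, Horvat, Adeyemi, Quinn, Yilmaz, Fontaine

By equity stake (higher first): Beaumont (18 percent); then Marino (16 percent); then Romero (12 percent); then Horvat, Adeyemi, Quinn and Yilmaz (each 3 percent); then Fontaine (2 percent).
Horvat, Adeyemi, Quinn and Yilmaz all have date first elected to the board Nov 3, 2005, so the next rule applies.
Among Horvat, Adeyemi, Quinn and Yilmaz, by continuous board tenure (lower first): Horvat (2 years) before Adeyemi (5 years) before Quinn (8 years) before Yilmaz (12 years).
Full order: Beaumont, Marino, Romero, Horvat, Adeyemi, Quinn, Yilmaz, Fontaine.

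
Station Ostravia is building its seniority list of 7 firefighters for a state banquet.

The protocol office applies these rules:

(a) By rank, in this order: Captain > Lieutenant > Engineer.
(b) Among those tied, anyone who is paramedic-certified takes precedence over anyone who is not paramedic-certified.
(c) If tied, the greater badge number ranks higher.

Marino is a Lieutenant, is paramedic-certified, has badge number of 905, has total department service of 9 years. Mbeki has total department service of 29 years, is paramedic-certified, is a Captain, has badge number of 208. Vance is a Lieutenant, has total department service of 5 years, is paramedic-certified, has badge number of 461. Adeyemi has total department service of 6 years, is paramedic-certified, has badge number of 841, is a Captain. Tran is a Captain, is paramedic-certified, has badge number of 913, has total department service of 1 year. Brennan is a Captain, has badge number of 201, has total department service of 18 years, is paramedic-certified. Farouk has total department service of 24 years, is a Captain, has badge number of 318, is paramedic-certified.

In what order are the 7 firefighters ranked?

By rank: Tran, Adeyemi, Farouk, Mbeki and Brennan (Captain); then Marino and Vance (Lieutenant).
Tran, Adeyemi, Farouk, Mbeki and Brennan are each paramedic-certified, so the next rule applies.
Among Tran, Adeyemi, Farouk, Mbeki and Brennan, by badge number (higher first): Tran (913) before Adeyemi (841) before Farouk (318) before Mbeki (208) before Brennan (201).
Marino and Vance are each paramedic-certified, so the next rule applies.
Among Marino and Vance, by badge number (higher first): Marino (905) before Vance (461).
Full order: Tran, Adeyemi, Farouk, Mbeki, Brennan, Marino, Vance.

Tran, Adeyemi, Farouk, Mbeki, Brennan, Marino, Vance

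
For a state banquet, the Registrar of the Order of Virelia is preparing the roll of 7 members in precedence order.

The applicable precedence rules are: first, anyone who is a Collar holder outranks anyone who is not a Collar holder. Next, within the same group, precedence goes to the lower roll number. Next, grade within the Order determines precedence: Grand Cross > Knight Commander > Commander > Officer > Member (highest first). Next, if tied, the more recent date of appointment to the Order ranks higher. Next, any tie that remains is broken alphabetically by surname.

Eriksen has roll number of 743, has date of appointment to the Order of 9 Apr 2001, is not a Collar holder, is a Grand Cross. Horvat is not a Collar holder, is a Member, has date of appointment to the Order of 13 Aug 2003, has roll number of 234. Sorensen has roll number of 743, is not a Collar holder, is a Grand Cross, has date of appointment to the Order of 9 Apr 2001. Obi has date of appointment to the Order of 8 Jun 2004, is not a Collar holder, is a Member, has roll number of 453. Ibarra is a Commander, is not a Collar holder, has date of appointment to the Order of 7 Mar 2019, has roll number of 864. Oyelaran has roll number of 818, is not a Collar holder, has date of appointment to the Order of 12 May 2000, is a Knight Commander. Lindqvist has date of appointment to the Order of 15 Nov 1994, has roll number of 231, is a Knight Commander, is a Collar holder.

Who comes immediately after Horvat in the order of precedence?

By the first rule: Lindqvist (a Collar holder); then Horvat, Obi, Eriksen, Sorensen, Oyelaran and Ibarra (each not a Collar holder).
Among Horvat, Obi, Eriksen, Sorensen, Oyelaran and Ibarra, by roll number (lower first): Horvat (234) before Obi (453) before Eriksen and Sorensen (743) before Oyelaran (818) before Ibarra (864).
Eriksen and Sorensen are each Grand Cross, so the next rule applies.
Eriksen and Sorensen both have date of appointment to the Order 9 Apr 2001, so the next rule applies.
Among Eriksen and Sorensen, alphabetically by surname: Eriksen before Sorensen.
Order: Lindqvist, Horvat, Obi, Eriksen, Sorensen, Oyelaran, Ibarra.

Obi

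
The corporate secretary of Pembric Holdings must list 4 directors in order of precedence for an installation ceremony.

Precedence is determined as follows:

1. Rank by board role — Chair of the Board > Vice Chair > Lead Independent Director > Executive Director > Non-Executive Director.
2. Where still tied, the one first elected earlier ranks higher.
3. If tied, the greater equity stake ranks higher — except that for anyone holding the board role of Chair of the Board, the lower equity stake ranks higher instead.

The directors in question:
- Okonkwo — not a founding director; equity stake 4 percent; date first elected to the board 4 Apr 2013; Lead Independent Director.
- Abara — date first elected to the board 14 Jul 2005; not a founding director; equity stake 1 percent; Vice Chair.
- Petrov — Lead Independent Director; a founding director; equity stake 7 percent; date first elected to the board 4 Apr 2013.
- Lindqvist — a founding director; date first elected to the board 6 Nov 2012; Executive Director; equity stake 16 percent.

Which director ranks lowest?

By board role: Abara (Vice Chair); then Petrov and Okonkwo (Lead Independent Director); then Lindqvist (Executive Director).
Petrov and Okonkwo both have date first elected to the board 4 Apr 2013, so the next rule applies.
Among Petrov and Okonkwo, by equity stake (higher first): Petrov (7 percent) before Okonkwo (4 percent).
Order: Abara, Petrov, Okonkwo, Lindqvist.

Lindqvist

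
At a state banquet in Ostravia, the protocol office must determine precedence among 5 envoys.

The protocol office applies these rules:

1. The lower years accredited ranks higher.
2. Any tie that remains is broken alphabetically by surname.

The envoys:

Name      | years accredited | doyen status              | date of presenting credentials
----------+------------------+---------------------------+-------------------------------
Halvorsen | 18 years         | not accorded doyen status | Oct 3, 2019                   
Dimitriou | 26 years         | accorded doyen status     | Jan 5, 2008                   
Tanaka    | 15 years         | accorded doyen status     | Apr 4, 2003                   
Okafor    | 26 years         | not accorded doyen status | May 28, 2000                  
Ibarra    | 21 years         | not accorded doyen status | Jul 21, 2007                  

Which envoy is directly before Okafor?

By years accredited (lower first): Tanaka (15 years); then Halvorsen (18 years); then Ibarra (21 years); then Dimitriou and Okafor (both 26 years).
Among Dimitriou and Okafor, alphabetically by surname: Dimitriou before Okafor.
Order: Tanaka, Halvorsen, Ibarra, Dimitriou, Okafor.

Dimitriou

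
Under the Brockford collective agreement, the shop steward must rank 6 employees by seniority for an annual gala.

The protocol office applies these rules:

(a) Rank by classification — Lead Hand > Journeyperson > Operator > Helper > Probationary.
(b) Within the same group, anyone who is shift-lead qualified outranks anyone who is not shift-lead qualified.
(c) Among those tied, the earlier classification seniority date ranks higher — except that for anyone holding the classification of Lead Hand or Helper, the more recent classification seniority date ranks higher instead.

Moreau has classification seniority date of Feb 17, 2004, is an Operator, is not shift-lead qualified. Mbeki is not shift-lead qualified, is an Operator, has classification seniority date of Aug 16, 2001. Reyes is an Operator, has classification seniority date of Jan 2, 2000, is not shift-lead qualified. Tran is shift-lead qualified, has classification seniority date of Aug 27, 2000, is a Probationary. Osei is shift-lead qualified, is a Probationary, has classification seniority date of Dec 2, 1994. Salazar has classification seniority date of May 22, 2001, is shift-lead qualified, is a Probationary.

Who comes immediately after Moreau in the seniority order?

Osei

By classification: Reyes, Mbeki and Moreau (Operator); then Osei, Tran and Salazar (Probationary).
Reyes, Mbeki and Moreau are each not shift-lead qualified, so the next rule applies.
Among Reyes, Mbeki and Moreau, by classification seniority date (earlier first): Reyes (Jan 2, 2000) before Mbeki (Aug 16, 2001) before Moreau (Feb 17, 2004).
Osei, Tran and Salazar are each shift-lead qualified, so the next rule applies.
Among Osei, Tran and Salazar, by classification seniority date (earlier first): Osei (Dec 2, 1994) before Tran (Aug 27, 2000) before Salazar (May 22, 2001).
Order: Reyes, Mbeki, Moreau, Osei, Tran, Salazar.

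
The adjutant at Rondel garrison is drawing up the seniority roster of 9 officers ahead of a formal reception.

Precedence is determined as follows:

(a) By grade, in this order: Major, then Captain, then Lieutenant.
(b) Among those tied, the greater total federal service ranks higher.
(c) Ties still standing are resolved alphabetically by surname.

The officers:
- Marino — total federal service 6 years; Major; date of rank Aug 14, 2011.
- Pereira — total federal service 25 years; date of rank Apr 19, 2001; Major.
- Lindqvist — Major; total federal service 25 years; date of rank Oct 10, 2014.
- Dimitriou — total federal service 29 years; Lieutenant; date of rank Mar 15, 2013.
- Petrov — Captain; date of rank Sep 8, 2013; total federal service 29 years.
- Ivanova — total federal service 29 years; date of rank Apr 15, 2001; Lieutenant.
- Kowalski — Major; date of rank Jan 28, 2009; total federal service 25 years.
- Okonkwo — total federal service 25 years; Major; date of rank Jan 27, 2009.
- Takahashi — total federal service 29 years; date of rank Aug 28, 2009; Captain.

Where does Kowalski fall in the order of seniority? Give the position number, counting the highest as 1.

1

By grade: Kowalski, Lindqvist, Okonkwo, Pereira and Marino (Major); then Petrov and Takahashi (Captain); then Dimitriou and Ivanova (Lieutenant).
Among Kowalski, Lindqvist, Okonkwo, Pereira and Marino, by total federal service (higher first): Kowalski, Lindqvist, Okonkwo and Pereira (25 years) before Marino (6 years).
Among Kowalski, Lindqvist, Okonkwo and Pereira, alphabetically by surname: Kowalski before Lindqvist before Okonkwo before Pereira.
Petrov and Takahashi both have total federal service 29 years, so the next rule applies.
Among Petrov and Takahashi, alphabetically by surname: Petrov before Takahashi.
Dimitriou and Ivanova both have total federal service 29 years, so the next rule applies.
Among Dimitriou and Ivanova, alphabetically by surname: Dimitriou before Ivanova.
Order: Kowalski, Lindqvist, Okonkwo, Pereira, Marino, Petrov, Takahashi, Dimitriou, Ivanova. So position 1.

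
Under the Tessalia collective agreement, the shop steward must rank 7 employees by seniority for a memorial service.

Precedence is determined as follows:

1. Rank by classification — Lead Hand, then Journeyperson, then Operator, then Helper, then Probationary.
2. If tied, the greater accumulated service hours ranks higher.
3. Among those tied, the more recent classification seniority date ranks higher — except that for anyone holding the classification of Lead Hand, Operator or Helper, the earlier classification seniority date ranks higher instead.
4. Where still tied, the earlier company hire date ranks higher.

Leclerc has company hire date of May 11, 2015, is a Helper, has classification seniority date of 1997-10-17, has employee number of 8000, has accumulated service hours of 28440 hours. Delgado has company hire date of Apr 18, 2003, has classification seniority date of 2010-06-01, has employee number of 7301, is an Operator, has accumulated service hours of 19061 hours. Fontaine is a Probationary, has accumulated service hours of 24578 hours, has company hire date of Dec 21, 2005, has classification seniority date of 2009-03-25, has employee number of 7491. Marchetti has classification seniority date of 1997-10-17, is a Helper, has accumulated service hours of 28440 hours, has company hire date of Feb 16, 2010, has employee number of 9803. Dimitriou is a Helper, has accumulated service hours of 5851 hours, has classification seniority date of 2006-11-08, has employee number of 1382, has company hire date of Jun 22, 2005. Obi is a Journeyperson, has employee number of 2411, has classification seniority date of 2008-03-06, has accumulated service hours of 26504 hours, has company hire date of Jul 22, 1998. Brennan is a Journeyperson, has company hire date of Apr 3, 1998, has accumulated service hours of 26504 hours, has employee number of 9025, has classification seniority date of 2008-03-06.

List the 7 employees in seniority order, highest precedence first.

Brennan, Obi, Delgado, Marchetti, Leclerc, Dimitriou, Fontaine

By classification: Brennan and Obi (Journeyperson); then Delgado (Operator); then Marchetti, Leclerc and Dimitriou (Helper); then Fontaine (Probationary).
Brennan and Obi both have accumulated service hours 26504 hours, so the next rule applies.
Brennan and Obi both have classification seniority date 2008-03-06, so the next rule applies.
Among Brennan and Obi, by company hire date (earlier first): Brennan (Apr 3, 1998) before Obi (Jul 22, 1998).
Among Marchetti, Leclerc and Dimitriou, by accumulated service hours (higher first): Marchetti and Leclerc (28440 hours) before Dimitriou (5851 hours).
Marchetti and Leclerc both have classification seniority date 1997-10-17, so the next rule applies.
Among Marchetti and Leclerc, by company hire date (earlier first): Marchetti (Feb 16, 2010) before Leclerc (May 11, 2015).
Full order: Brennan, Obi, Delgado, Marchetti, Leclerc, Dimitriou, Fontaine.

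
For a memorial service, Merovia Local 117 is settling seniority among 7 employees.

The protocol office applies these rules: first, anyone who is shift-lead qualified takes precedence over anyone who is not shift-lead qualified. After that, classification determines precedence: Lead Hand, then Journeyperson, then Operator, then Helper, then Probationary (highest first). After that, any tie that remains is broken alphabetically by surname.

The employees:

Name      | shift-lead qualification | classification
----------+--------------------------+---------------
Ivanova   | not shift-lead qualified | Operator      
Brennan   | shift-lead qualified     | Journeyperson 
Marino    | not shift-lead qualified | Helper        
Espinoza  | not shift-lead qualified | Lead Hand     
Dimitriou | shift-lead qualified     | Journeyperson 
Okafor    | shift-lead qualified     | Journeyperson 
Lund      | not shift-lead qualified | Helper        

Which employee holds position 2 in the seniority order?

By the first rule: Brennan, Dimitriou and Okafor (each shift-lead qualified); then Espinoza, Ivanova, Lund and Marino (each not shift-lead qualified).
Brennan, Dimitriou and Okafor are each Journeyperson, so the next rule applies.
Among Brennan, Dimitriou and Okafor, alphabetically by surname: Brennan before Dimitriou before Okafor.
Among Espinoza, Ivanova, Lund and Marino, by classification: Espinoza (Lead Hand) before Ivanova (Operator) before Lund and Marino (Helper).
Among Lund and Marino, alphabetically by surname: Lund before Marino.
Order: Brennan, Dimitriou, Okafor, Espinoza, Ivanova, Lund, Marino.

Dimitriou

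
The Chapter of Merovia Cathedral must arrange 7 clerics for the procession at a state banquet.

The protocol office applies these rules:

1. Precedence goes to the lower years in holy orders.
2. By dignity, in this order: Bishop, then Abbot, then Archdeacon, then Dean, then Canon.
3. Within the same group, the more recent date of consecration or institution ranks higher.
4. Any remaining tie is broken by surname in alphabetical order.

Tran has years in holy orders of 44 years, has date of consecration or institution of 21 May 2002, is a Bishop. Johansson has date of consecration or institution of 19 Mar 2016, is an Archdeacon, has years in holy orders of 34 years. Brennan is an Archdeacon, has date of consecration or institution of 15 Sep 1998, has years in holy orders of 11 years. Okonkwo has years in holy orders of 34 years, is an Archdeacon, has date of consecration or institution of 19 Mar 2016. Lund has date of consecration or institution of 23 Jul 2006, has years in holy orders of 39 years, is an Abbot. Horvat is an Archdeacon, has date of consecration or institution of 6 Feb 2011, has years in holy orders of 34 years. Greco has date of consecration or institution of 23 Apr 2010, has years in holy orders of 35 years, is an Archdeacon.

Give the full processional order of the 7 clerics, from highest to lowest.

By years in holy orders (lower first): Brennan (11 years); then Johansson, Okonkwo and Horvat (each 34 years); then Greco (35 years); then Lund (39 years); then Tran (44 years).
Johansson, Okonkwo and Horvat are each Archdeacon, so the next rule applies.
Among Johansson, Okonkwo and Horvat, by date of consecration or institution (later first): Johansson and Okonkwo (19 Mar 2016) before Horvat (6 Feb 2011).
Among Johansson and Okonkwo, alphabetically by surname: Johansson before Okonkwo.
Full order: Brennan, Johansson, Okonkwo, Horvat, Greco, Lund, Tran.

Brennan, Johansson, Okonkwo, Horvat, Greco, Lund, Tran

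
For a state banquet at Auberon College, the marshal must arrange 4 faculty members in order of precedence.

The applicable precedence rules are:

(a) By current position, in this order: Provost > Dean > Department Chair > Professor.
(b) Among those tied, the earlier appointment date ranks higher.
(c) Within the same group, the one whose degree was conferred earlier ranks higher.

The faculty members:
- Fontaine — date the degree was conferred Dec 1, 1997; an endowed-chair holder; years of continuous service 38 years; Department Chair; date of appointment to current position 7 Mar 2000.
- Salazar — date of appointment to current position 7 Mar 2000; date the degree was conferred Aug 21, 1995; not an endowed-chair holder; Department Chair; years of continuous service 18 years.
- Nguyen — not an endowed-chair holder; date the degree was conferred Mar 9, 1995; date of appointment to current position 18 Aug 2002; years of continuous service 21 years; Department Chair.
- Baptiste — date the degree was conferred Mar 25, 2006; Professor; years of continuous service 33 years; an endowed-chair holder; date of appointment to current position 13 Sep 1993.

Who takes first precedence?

By current position: Salazar, Fontaine and Nguyen (Department Chair); then Baptiste (Professor).
Among Salazar, Fontaine and Nguyen, by date of appointment to current position (earlier first): Salazar and Fontaine (7 Mar 2000) before Nguyen (18 Aug 2002).
Among Salazar and Fontaine, by date the degree was conferred (earlier first): Salazar (Aug 21, 1995) before Fontaine (Dec 1, 1997).
Order: Salazar, Fontaine, Nguyen, Baptiste.

Salazar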